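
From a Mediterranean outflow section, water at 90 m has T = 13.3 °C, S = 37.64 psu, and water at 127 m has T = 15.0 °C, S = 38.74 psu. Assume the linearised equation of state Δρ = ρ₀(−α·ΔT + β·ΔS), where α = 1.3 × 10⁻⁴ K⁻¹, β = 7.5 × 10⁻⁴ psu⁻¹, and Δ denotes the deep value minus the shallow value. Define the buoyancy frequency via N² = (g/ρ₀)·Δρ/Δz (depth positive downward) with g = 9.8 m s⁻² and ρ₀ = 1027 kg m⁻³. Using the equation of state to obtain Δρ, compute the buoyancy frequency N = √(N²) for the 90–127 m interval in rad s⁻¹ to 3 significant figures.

0.0126 rad s⁻¹

ΔT = +1.7 K, ΔS = +1.10 psu (deep − shallow).
Δρ/ρ₀ = −αΔT + βΔS = -2.21 × 10⁻⁴ + 8.25 × 10⁻⁴ = 6.04 × 10⁻⁴, so Δρ ≈ 0.6203 kg m⁻³.
N² = (g/ρ₀)·Δρ/Δz = g·(Δρ/ρ₀)/Δz = 9.8 × 6.04 × 10⁻⁴ / 37 = 1.5998 × 10⁻⁴ s⁻².
N = √(1.5998 × 10⁻⁴) = 0.012648 rad s⁻¹ ≈ 0.0126 rad s⁻¹.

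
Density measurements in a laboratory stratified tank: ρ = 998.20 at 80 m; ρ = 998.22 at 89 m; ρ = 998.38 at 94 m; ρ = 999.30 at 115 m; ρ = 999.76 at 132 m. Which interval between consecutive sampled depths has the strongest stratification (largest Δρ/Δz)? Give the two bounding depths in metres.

94–115 m

Compute the density gradient over each adjacent pair:
  80–89 m: Δρ/Δz = 0.02/9 = 2.2 × 10⁻³ kg m⁻⁴
  89–94 m: Δρ/Δz = 0.16/5 = 0.032 kg m⁻⁴
  94–115 m: Δρ/Δz = 0.92/21 = 0.044 kg m⁻⁴
  115–132 m: Δρ/Δz = 0.46/17 = 0.027 kg m⁻⁴
The largest gradient is in the 94–115 m interval — the pycnocline.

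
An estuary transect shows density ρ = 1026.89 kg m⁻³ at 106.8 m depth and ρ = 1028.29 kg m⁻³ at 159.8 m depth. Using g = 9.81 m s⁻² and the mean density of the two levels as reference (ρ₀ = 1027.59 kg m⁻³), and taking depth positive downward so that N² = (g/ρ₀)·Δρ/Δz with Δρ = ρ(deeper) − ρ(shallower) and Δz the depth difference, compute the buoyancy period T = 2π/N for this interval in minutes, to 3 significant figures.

Δρ = 1028.29 − 1026.89 = 1.40 kg m⁻³ over Δz = 159.8 − 106.8 = 53 m.
N² = (9.81/1027.59) × (1.40/53) = 2.5217 × 10⁻⁴ s⁻².
N = √(2.5217 × 10⁻⁴) = 0.015880 rad s⁻¹, so T = 2π/N = 395.67 s = 6.5945 min ≈ 6.59 min.

6.59 min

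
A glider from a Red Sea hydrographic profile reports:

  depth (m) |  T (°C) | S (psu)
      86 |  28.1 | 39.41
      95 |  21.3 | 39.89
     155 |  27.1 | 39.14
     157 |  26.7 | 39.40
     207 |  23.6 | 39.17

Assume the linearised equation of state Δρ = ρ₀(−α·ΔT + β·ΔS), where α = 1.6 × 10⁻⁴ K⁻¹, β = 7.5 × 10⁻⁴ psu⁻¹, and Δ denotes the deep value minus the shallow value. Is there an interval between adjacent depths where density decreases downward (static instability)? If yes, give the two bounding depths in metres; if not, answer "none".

Evaluate Δρ/ρ₀ = −αΔT + βΔS across each adjacent pair:
  86–95 m: −αΔT+βΔS = −(1.6 × 10⁻⁴)(-6.8)+(7.5 × 10⁻⁴)(+0.48) = 1.4 × 10⁻³ → stable
  95–155 m: −αΔT+βΔS = −(1.6 × 10⁻⁴)(+5.8)+(7.5 × 10⁻⁴)(-0.75) = -1.5 × 10⁻³ → UNSTABLE
  155–157 m: −αΔT+βΔS = −(1.6 × 10⁻⁴)(-0.4)+(7.5 × 10⁻⁴)(+0.26) = 2.6 × 10⁻⁴ → stable
  157–207 m: −αΔT+βΔS = −(1.6 × 10⁻⁴)(-3.1)+(7.5 × 10⁻⁴)(-0.23) = 3.2 × 10⁻⁴ → stable
The 95–155 m interval has Δρ < 0: lighter water underlies denser water.

95–155 m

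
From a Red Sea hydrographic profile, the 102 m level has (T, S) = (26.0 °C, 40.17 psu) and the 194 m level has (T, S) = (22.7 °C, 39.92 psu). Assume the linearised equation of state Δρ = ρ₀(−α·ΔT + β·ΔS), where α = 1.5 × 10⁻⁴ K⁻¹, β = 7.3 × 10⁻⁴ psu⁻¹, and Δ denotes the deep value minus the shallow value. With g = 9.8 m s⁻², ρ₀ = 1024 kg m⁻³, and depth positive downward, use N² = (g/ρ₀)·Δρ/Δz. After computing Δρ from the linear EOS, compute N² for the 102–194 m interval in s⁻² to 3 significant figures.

ΔT = -3.3 K, ΔS = -0.25 psu (deep − shallow).
Δρ/ρ₀ = −αΔT + βΔS = 4.95 × 10⁻⁴ − 1.825 × 10⁻⁴ = 3.125 × 10⁻⁴, so Δρ ≈ 0.3200 kg m⁻³.
N² = (g/ρ₀)·Δρ/Δz = g·(Δρ/ρ₀)/Δz = 9.8 × 3.125 × 10⁻⁴ / 92 = 3.3288 × 10⁻⁵ s⁻² ≈ 3.33 × 10⁻⁵ s⁻².

3.33 × 10⁻⁵ s⁻²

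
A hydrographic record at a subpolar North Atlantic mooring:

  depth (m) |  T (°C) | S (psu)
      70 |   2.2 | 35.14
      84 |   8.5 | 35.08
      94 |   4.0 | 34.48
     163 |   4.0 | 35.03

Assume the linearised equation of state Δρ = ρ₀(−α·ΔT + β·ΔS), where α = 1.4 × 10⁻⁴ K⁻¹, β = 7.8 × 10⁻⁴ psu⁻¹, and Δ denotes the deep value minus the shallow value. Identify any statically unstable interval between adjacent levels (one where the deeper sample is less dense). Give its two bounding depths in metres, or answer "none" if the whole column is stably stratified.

Evaluate Δρ/ρ₀ = −αΔT + βΔS across each adjacent pair:
  70–84 m: −αΔT+βΔS = −(1.4 × 10⁻⁴)(+6.3)+(7.8 × 10⁻⁴)(-0.06) = -9.3 × 10⁻⁴ → UNSTABLE
  84–94 m: −αΔT+βΔS = −(1.4 × 10⁻⁴)(-4.5)+(7.8 × 10⁻⁴)(-0.60) = 1.6 × 10⁻⁴ → stable
  94–163 m: −αΔT+βΔS = −(1.4 × 10⁻⁴)(+0.0)+(7.8 × 10⁻⁴)(+0.55) = 4.3 × 10⁻⁴ → stable
The 70–84 m interval has Δρ < 0: lighter water underlies denser water.

70–84 m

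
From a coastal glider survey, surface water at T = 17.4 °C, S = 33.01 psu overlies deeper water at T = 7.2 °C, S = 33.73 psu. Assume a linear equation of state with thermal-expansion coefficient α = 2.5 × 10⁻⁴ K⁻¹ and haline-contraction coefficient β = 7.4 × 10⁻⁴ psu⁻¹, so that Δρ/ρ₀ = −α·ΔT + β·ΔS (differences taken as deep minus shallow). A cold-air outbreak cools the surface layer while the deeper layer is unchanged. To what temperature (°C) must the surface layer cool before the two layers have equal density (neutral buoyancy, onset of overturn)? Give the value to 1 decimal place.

Neutral buoyancy requires Δρ = 0, i.e. −α(T_deep − T_surf′) + β(S_deep − S_surf) = 0.
T_surf′ = T_deep − (β/α)·ΔS = 7.2 − (7.4 × 10⁻⁴/2.5 × 10⁻⁴)·(+0.72) = 5.069 °C.
Cooling required: 17.4 − (5.069) = 12.331 °C.

5.1 °C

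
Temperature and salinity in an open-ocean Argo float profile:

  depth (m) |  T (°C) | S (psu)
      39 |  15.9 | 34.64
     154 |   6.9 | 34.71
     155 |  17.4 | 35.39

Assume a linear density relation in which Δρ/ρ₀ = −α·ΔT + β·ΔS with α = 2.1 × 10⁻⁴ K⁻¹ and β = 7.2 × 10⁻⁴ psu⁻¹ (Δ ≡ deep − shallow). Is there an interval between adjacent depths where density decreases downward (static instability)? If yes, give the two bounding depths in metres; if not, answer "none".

Evaluate Δρ/ρ₀ = −αΔT + βΔS across each adjacent pair:
  39–154 m: −αΔT+βΔS = −(2.1 × 10⁻⁴)(-9.0)+(7.2 × 10⁻⁴)(+0.07) = 1.9 × 10⁻³ → stable
  154–155 m: −αΔT+βΔS = −(2.1 × 10⁻⁴)(+10.5)+(7.2 × 10⁻⁴)(+0.68) = -1.7 × 10⁻³ → UNSTABLE
The 154–155 m interval has Δρ < 0: lighter water underlies denser water.

154–155 m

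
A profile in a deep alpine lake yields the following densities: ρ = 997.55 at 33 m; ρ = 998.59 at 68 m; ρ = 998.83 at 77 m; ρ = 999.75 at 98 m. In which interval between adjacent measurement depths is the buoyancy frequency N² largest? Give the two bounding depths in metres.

Compute the density gradient over each adjacent pair:
  33–68 m: Δρ/Δz = 1.04/35 = 0.030 kg m⁻⁴
  68–77 m: Δρ/Δz = 0.24/9 = 0.027 kg m⁻⁴
  77–98 m: Δρ/Δz = 0.92/21 = 0.044 kg m⁻⁴
The largest gradient is in the 77–98 m interval — the pycnocline.

77–98 m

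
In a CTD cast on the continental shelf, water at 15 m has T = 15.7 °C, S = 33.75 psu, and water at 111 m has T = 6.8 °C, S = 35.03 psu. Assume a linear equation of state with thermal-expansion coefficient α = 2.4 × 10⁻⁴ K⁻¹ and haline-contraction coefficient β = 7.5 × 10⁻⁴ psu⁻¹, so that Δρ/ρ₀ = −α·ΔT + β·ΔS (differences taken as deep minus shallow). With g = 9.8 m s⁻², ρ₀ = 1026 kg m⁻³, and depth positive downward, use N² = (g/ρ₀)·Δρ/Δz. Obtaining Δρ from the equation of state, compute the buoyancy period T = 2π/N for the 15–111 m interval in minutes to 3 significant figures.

ΔT = -8.9 K, ΔS = +1.28 psu (deep − shallow).
Δρ/ρ₀ = −αΔT + βΔS = 2.136 × 10⁻³ + 9.60 × 10⁻⁴ = 3.096 × 10⁻³, so Δρ ≈ 3.176 kg m⁻³.
N² = (g/ρ₀)·Δρ/Δz = g·(Δρ/ρ₀)/Δz = 9.8 × 3.096 × 10⁻³ / 96 = 3.1605 × 10⁻⁴ s⁻².
N = √(3.1605 × 10⁻⁴) = 0.017778 rad s⁻¹ → T = 2π/N = 353.42 s = 5.8903 min ≈ 5.89 min.

5.89 min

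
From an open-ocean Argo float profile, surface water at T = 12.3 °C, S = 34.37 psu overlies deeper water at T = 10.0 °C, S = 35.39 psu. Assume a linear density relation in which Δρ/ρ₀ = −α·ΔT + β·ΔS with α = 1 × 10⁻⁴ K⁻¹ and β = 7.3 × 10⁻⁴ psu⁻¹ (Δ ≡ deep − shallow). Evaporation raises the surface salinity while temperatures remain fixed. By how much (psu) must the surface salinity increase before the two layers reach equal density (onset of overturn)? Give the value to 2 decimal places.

1.34 psu

Neutral buoyancy requires −α(T_deep − T_surf) + β(S_deep − S_surf′) = 0.
S_surf′ = S_deep − (α/β)·ΔT = 35.39 − (1 × 10⁻⁴/7.3 × 10⁻⁴)·(-2.3) = 35.7051 psu.
Increase required: 35.7051 − 34.37 = 1.3351 psu.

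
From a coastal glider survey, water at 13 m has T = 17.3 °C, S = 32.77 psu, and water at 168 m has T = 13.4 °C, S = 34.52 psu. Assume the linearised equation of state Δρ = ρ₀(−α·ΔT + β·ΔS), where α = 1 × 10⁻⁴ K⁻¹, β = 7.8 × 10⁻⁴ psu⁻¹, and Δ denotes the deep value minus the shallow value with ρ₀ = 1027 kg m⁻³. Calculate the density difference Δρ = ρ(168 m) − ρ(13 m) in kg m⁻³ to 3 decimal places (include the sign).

ΔT = -3.9 K, ΔS = +1.75 psu (deep − shallow).
Δρ/ρ₀ = −(1 × 10⁻⁴)(-3.9) + (7.8 × 10⁻⁴)(+1.75) = 1.755 × 10⁻³.
Δρ = 1027 × (1.755 × 10⁻³) = +1.802 kg m⁻³.
Positive Δρ: denser below, stable.

+1.802 kg m⁻³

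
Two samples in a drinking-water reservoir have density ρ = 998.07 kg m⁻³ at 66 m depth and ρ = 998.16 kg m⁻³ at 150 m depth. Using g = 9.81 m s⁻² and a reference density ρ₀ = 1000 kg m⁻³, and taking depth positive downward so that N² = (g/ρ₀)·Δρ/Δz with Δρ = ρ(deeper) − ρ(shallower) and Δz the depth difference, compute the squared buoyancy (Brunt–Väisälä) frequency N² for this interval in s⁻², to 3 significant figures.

1.05 × 10⁻⁵ s⁻²

Δρ = 998.16 − 998.07 = 0.09 kg m⁻³ over Δz = 150 − 66 = 84 m.
N² = (9.81/1000) × (0.09/84) = 1.0511 × 10⁻⁵ s⁻² ≈ 1.05 × 10⁻⁵ s⁻².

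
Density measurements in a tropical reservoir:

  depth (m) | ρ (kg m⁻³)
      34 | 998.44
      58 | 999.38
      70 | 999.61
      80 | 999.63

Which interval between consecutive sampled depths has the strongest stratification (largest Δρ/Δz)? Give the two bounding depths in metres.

34–58 m

Compute the density gradient over each adjacent pair:
  34–58 m: Δρ/Δz = 0.94/24 = 0.039 kg m⁻⁴
  58–70 m: Δρ/Δz = 0.23/12 = 0.019 kg m⁻⁴
  70–80 m: Δρ/Δz = 0.02/10 = 2.0 × 10⁻³ kg m⁻⁴
The largest gradient is in the 34–58 m interval — the pycnocline.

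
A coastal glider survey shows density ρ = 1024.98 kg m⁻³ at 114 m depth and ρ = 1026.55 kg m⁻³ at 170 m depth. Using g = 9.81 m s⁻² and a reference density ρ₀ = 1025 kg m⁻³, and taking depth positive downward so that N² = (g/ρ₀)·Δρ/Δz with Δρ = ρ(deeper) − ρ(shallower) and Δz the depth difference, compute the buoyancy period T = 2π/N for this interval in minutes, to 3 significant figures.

Δρ = 1026.55 − 1024.98 = 1.57 kg m⁻³ over Δz = 170 − 114 = 56 m.
N² = (9.81/1025) × (1.57/56) = 2.6832 × 10⁻⁴ s⁻².
N = √(2.6832 × 10⁻⁴) = 0.016380 rad s⁻¹, so T = 2π/N = 383.59 s = 6.3932 min ≈ 6.39 min.

6.39 min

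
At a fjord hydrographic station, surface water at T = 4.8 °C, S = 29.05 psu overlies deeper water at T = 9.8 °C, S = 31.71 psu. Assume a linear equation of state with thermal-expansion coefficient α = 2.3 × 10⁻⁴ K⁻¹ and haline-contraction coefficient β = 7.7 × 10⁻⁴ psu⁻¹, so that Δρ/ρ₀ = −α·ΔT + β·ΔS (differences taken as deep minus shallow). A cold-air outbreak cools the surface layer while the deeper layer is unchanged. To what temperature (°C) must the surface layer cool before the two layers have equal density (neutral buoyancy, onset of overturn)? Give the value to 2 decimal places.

Neutral buoyancy requires Δρ = 0, i.e. −α(T_deep − T_surf′) + β(S_deep − S_surf) = 0.
T_surf′ = T_deep − (β/α)·ΔS = 9.8 − (7.7 × 10⁻⁴/2.3 × 10⁻⁴)·(+2.66) = 0.8948 °C.
Cooling required: 4.8 − (0.8948) = 3.9052 °C.

0.89 °C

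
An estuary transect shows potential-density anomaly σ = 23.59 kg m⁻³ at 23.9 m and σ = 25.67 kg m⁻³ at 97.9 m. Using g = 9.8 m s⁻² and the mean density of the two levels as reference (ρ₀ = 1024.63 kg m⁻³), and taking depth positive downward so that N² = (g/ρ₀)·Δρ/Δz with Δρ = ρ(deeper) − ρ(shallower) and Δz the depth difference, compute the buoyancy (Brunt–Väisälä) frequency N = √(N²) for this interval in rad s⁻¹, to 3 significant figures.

Δρ = 1025.67 − 1023.59 = 2.08 kg m⁻³ over Δz = 97.9 − 23.9 = 74 m.
N² = (9.8/1024.63) × (2.08/74) = 2.6884 × 10⁻⁴ s⁻².
N = √(2.6884 × 10⁻⁴) = 0.016396 rad s⁻¹ ≈ 0.0164 rad s⁻¹.

0.0164 rad s⁻¹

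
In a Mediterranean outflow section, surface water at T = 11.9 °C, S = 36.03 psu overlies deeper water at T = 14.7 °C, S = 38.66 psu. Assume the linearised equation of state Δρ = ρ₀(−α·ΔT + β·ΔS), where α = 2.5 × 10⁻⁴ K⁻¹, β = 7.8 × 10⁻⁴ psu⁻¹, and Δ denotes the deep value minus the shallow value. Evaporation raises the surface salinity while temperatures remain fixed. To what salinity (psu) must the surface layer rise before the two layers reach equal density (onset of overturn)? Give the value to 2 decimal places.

Neutral buoyancy requires −α(T_deep − T_surf) + β(S_deep − S_surf′) = 0.
S_surf′ = S_deep − (α/β)·ΔT = 38.66 − (2.5 × 10⁻⁴/7.8 × 10⁻⁴)·(+2.8) = 37.7626 psu.
Increase required: 37.7626 − 36.03 = 1.7326 psu.

37.76 psu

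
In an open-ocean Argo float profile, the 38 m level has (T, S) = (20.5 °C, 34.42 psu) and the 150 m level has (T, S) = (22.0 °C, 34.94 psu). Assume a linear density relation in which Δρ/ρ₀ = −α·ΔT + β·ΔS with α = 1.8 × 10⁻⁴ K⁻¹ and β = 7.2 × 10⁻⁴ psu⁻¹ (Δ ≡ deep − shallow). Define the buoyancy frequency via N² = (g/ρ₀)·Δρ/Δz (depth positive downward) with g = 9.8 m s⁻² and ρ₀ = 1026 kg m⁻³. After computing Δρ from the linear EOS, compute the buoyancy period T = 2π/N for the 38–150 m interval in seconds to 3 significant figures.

2.08 × 10³ s

ΔT = +1.5 K, ΔS = +0.52 psu (deep − shallow).
Δρ/ρ₀ = −αΔT + βΔS = -2.70 × 10⁻⁴ + 3.744 × 10⁻⁴ = 1.044 × 10⁻⁴, so Δρ ≈ 0.1071 kg m⁻³.
N² = (g/ρ₀)·Δρ/Δz = g·(Δρ/ρ₀)/Δz = 9.8 × 1.044 × 10⁻⁴ / 112 = 9.1350 × 10⁻⁶ s⁻².
N = √(9.1350 × 10⁻⁶) = 3.0224 × 10⁻³ rad s⁻¹ → T = 2π/N = 2.0789 × 10³ s ≈ 2.08 × 10³ s.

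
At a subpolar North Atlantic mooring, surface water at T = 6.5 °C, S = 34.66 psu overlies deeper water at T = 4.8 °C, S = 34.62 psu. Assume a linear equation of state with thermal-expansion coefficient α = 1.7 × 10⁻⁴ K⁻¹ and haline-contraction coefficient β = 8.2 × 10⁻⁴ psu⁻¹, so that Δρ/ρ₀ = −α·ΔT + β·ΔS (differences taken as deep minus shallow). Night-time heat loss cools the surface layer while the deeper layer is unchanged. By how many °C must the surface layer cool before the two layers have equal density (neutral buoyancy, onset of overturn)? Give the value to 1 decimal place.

Neutral buoyancy requires Δρ = 0, i.e. −α(T_deep − T_surf′) + β(S_deep − S_surf) = 0.
T_surf′ = T_deep − (β/α)·ΔS = 4.8 − (8.2 × 10⁻⁴/1.7 × 10⁻⁴)·(-0.04) = 4.993 °C.
Cooling required: 6.5 − (4.993) = 1.507 °C.

1.5 °C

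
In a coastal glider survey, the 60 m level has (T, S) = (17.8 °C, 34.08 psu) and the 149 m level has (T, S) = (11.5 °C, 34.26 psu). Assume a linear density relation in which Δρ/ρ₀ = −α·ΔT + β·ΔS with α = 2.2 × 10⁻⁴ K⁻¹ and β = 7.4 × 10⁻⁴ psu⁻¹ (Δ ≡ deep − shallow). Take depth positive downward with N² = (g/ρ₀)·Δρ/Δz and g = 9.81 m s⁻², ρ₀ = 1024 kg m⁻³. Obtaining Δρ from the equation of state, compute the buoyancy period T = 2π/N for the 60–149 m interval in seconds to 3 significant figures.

486 s

ΔT = -6.3 K, ΔS = +0.18 psu (deep − shallow).
Δρ/ρ₀ = −αΔT + βΔS = 1.386 × 10⁻³ + 1.332 × 10⁻⁴ = 1.5192 × 10⁻³, so Δρ ≈ 1.556 kg m⁻³.
N² = (g/ρ₀)·Δρ/Δz = g·(Δρ/ρ₀)/Δz = 9.81 × 1.5192 × 10⁻³ / 89 = 1.6745 × 10⁻⁴ s⁻².
N = √(1.6745 × 10⁻⁴) = 0.012940 rad s⁻¹ → T = 2π/N = 485.56 s ≈ 486 s.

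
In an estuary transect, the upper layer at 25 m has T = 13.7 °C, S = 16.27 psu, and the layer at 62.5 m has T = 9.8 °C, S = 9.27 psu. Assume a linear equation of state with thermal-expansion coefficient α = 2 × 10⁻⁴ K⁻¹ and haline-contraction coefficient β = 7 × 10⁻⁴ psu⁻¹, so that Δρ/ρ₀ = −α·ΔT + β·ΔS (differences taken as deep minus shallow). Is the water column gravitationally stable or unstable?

unstable

ΔT = 9.8 − 13.7 = -3.9 K and ΔS = 9.27 − 16.27 = -7.00 psu (deep − shallow).
−αΔT = 7.80 × 10⁻⁴; βΔS = -4.90 × 10⁻³; sum Δρ/ρ₀ = -4.12 × 10⁻³.
Δρ/ρ₀ < 0, so Δρ < 0: deeper water is lighter → statically unstable; the column would overturn.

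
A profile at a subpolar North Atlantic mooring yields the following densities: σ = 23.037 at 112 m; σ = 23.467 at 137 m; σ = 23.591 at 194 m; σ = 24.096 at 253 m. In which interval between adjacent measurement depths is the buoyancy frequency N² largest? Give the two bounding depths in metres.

112–137 m

Compute the density gradient over each adjacent pair:
  112–137 m: Δρ/Δz = 0.430/25 = 0.017 kg m⁻⁴
  137–194 m: Δρ/Δz = 0.124/57 = 2.2 × 10⁻³ kg m⁻⁴
  194–253 m: Δρ/Δz = 0.505/59 = 8.6 × 10⁻³ kg m⁻⁴
The largest gradient is in the 112–137 m interval — the pycnocline.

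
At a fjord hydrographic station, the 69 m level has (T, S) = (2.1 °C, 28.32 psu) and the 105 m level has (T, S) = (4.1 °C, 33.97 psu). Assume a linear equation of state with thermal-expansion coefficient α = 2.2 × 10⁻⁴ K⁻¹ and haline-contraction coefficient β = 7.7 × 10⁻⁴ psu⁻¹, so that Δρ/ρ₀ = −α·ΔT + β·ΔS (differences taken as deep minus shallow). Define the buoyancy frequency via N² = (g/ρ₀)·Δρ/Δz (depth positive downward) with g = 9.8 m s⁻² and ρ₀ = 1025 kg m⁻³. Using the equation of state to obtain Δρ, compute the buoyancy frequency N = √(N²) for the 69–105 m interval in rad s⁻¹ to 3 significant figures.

ΔT = +2.0 K, ΔS = +5.65 psu (deep − shallow).
Δρ/ρ₀ = −αΔT + βΔS = -4.40 × 10⁻⁴ + 4.3505 × 10⁻³ = 3.9105 × 10⁻³, so Δρ ≈ 4.008 kg m⁻³.
N² = (g/ρ₀)·Δρ/Δz = g·(Δρ/ρ₀)/Δz = 9.8 × 3.9105 × 10⁻³ / 36 = 1.0645 × 10⁻³ s⁻².
N = √(1.0645 × 10⁻³) = 0.032627 rad s⁻¹ ≈ 0.0326 rad s⁻¹.

0.0326 rad s⁻¹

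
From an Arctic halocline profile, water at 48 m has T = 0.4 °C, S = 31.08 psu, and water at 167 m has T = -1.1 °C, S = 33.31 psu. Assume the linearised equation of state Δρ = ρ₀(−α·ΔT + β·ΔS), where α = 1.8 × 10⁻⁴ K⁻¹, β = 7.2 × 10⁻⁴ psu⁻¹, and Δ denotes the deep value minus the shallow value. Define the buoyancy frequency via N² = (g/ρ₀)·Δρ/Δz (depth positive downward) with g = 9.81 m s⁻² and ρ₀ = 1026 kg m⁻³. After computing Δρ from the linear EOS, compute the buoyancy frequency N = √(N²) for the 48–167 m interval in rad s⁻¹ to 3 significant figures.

ΔT = -1.5 K, ΔS = +2.23 psu (deep − shallow).
Δρ/ρ₀ = −αΔT + βΔS = 2.70 × 10⁻⁴ + 1.6056 × 10⁻³ = 1.8756 × 10⁻³, so Δρ ≈ 1.924 kg m⁻³.
N² = (g/ρ₀)·Δρ/Δz = g·(Δρ/ρ₀)/Δz = 9.81 × 1.8756 × 10⁻³ / 119 = 1.5462 × 10⁻⁴ s⁻².
N = √(1.5462 × 10⁻⁴) = 0.012435 rad s⁻¹ ≈ 0.0124 rad s⁻¹.

0.0124 rad s⁻¹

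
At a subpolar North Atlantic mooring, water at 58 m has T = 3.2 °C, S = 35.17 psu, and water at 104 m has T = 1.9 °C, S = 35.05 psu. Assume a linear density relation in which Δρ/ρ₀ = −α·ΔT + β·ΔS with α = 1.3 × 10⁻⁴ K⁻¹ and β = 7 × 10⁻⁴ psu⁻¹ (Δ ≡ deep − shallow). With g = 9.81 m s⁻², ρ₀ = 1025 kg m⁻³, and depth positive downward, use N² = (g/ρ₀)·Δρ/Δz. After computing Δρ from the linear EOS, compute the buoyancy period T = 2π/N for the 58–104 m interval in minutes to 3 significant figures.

24.6 min

ΔT = -1.3 K, ΔS = -0.12 psu (deep − shallow).
Δρ/ρ₀ = −αΔT + βΔS = 1.69 × 10⁻⁴ − 8.40 × 10⁻⁵ = 8.50 × 10⁻⁵, so Δρ ≈ 0.08712 kg m⁻³.
N² = (g/ρ₀)·Δρ/Δz = g·(Δρ/ρ₀)/Δz = 9.81 × 8.50 × 10⁻⁵ / 46 = 1.8127 × 10⁻⁵ s⁻².
N = √(1.8127 × 10⁻⁵) = 4.2576 × 10⁻³ rad s⁻¹ → T = 2π/N = 1.4758 × 10³ s = 24.597 min ≈ 24.6 min.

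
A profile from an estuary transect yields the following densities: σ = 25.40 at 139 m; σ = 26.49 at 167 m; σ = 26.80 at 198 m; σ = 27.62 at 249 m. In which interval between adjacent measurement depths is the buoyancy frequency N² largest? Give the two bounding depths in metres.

139–167 m

Compute the density gradient over each adjacent pair:
  139–167 m: Δρ/Δz = 1.09/28 = 0.039 kg m⁻⁴
  167–198 m: Δρ/Δz = 0.31/31 = 0.010 kg m⁻⁴
  198–249 m: Δρ/Δz = 0.82/51 = 0.016 kg m⁻⁴
The largest gradient is in the 139–167 m interval — the pycnocline.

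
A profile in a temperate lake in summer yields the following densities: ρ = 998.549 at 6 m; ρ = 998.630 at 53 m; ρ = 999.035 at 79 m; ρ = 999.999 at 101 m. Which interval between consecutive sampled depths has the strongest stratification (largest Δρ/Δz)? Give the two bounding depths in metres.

79–101 m

Compute the density gradient over each adjacent pair:
  6–53 m: Δρ/Δz = 0.081/47 = 1.7 × 10⁻³ kg m⁻⁴
  53–79 m: Δρ/Δz = 0.405/26 = 0.016 kg m⁻⁴
  79–101 m: Δρ/Δz = 0.964/22 = 0.044 kg m⁻⁴
The largest gradient is in the 79–101 m interval — the pycnocline.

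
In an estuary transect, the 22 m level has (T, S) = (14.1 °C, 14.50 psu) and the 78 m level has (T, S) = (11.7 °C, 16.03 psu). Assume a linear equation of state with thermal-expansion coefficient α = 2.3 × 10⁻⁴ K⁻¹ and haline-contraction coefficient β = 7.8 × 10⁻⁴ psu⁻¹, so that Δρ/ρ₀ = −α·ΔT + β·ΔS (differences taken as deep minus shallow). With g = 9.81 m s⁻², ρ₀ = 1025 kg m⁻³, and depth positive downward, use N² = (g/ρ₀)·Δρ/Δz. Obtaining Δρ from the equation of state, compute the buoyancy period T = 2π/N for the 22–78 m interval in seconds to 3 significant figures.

359 s

ΔT = -2.4 K, ΔS = +1.53 psu (deep − shallow).
Δρ/ρ₀ = −αΔT + βΔS = 5.52 × 10⁻⁴ + 1.1934 × 10⁻³ = 1.7454 × 10⁻³, so Δρ ≈ 1.789 kg m⁻³.
N² = (g/ρ₀)·Δρ/Δz = g·(Δρ/ρ₀)/Δz = 9.81 × 1.7454 × 10⁻³ / 56 = 3.0576 × 10⁻⁴ s⁻².
N = √(3.0576 × 10⁻⁴) = 0.017486 rad s⁻¹ → T = 2π/N = 359.33 s ≈ 359 s.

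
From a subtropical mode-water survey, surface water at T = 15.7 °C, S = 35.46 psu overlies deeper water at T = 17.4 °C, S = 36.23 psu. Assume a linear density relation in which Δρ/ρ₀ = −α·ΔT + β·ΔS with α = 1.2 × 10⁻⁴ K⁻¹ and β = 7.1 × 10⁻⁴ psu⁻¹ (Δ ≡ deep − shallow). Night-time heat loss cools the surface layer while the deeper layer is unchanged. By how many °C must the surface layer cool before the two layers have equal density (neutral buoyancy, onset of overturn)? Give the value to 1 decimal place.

2.9 °C

Neutral buoyancy requires Δρ = 0, i.e. −α(T_deep − T_surf′) + β(S_deep − S_surf) = 0.
T_surf′ = T_deep − (β/α)·ΔS = 17.4 − (7.1 × 10⁻⁴/1.2 × 10⁻⁴)·(+0.77) = 12.844 °C.
Cooling required: 15.7 − (12.844) = 2.856 °C.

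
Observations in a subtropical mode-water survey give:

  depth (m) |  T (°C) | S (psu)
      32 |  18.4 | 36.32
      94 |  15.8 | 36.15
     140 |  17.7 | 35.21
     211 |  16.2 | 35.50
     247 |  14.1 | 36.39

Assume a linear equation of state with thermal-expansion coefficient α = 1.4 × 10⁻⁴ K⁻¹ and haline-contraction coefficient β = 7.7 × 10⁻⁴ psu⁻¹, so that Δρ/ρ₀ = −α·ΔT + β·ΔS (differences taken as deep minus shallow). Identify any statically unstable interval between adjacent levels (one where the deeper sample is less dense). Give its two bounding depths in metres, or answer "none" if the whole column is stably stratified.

Evaluate Δρ/ρ₀ = −αΔT + βΔS across each adjacent pair:
  32–94 m: −αΔT+βΔS = −(1.4 × 10⁻⁴)(-2.6)+(7.7 × 10⁻⁴)(-0.17) = 2.3 × 10⁻⁴ → stable
  94–140 m: −αΔT+βΔS = −(1.4 × 10⁻⁴)(+1.9)+(7.7 × 10⁻⁴)(-0.94) = -9.9 × 10⁻⁴ → UNSTABLE
  140–211 m: −αΔT+βΔS = −(1.4 × 10⁻⁴)(-1.5)+(7.7 × 10⁻⁴)(+0.29) = 4.3 × 10⁻⁴ → stable
  211–247 m: −αΔT+βΔS = −(1.4 × 10⁻⁴)(-2.1)+(7.7 × 10⁻⁴)(+0.89) = 9.8 × 10⁻⁴ → stable
The 94–140 m interval has Δρ < 0: lighter water underlies denser water.

94–140 m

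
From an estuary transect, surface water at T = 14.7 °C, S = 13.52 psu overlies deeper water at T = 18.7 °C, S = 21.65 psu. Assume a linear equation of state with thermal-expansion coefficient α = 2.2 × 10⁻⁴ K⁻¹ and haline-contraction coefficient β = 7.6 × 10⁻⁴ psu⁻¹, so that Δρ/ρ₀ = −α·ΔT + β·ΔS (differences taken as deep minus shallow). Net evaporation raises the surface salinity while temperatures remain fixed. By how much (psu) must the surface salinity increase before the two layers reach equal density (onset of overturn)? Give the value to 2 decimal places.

Neutral buoyancy requires −α(T_deep − T_surf) + β(S_deep − S_surf′) = 0.
S_surf′ = S_deep − (α/β)·ΔT = 21.65 − (2.2 × 10⁻⁴/7.6 × 10⁻⁴)·(+4.0) = 20.4921 psu.
Increase required: 20.4921 − 13.52 = 6.9721 psu.

6.97 psu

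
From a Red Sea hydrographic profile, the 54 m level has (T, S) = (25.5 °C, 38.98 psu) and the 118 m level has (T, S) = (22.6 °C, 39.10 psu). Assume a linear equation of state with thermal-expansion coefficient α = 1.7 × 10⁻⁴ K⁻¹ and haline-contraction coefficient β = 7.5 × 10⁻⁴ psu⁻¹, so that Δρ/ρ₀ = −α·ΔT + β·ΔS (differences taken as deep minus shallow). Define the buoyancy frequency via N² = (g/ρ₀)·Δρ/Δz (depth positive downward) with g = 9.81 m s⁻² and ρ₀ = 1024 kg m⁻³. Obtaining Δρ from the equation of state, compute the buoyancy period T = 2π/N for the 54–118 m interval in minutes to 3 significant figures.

11.1 min

ΔT = -2.9 K, ΔS = +0.12 psu (deep − shallow).
Δρ/ρ₀ = −αΔT + βΔS = 4.93 × 10⁻⁴ + 9.00 × 10⁻⁵ = 5.83 × 10⁻⁴, so Δρ ≈ 0.5970 kg m⁻³.
N² = (g/ρ₀)·Δρ/Δz = g·(Δρ/ρ₀)/Δz = 9.81 × 5.83 × 10⁻⁴ / 64 = 8.9363 × 10⁻⁵ s⁻².
N = √(8.9363 × 10⁻⁵) = 9.4532 × 10⁻³ rad s⁻¹ → T = 2π/N = 664.66 s = 11.078 min ≈ 11.1 min.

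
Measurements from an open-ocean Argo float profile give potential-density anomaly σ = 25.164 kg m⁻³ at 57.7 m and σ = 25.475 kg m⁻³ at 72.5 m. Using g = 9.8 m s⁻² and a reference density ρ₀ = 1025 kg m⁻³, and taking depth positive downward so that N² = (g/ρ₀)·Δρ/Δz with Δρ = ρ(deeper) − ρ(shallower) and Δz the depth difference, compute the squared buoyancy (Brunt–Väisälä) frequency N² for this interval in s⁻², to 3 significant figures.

2.01 × 10⁻⁴ s⁻²

Δρ = 1025.475 − 1025.164 = 0.311 kg m⁻³ over Δz = 72.5 − 57.7 = 14.8 m.
N² = (9.8/1025) × (0.311/14.8) = 2.0091 × 10⁻⁴ s⁻² ≈ 2.01 × 10⁻⁴ s⁻².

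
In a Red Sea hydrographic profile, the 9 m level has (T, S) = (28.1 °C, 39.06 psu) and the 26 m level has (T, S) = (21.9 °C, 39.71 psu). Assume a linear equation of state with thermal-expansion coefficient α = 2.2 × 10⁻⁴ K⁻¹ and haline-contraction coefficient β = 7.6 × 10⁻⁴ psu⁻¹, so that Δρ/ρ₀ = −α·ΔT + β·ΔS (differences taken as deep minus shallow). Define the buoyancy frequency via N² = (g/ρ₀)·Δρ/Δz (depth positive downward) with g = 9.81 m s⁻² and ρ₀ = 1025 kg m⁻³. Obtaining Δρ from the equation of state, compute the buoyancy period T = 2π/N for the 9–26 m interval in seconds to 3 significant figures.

ΔT = -6.2 K, ΔS = +0.65 psu (deep − shallow).
Δρ/ρ₀ = −αΔT + βΔS = 1.364 × 10⁻³ + 4.94 × 10⁻⁴ = 1.858 × 10⁻³, so Δρ ≈ 1.904 kg m⁻³.
N² = (g/ρ₀)·Δρ/Δz = g·(Δρ/ρ₀)/Δz = 9.81 × 1.858 × 10⁻³ / 17 = 1.0722 × 10⁻³ s⁻².
N = √(1.0722 × 10⁻³) = 0.032744 rad s⁻¹ → T = 2π/N = 191.89 s ≈ 192 s.

192 s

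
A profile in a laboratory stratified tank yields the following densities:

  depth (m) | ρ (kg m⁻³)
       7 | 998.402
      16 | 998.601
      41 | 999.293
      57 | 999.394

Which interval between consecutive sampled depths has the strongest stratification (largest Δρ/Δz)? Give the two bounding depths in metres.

Compute the density gradient over each adjacent pair:
  7–16 m: Δρ/Δz = 0.199/9 = 0.022 kg m⁻⁴
  16–41 m: Δρ/Δz = 0.692/25 = 0.028 kg m⁻⁴
  41–57 m: Δρ/Δz = 0.101/16 = 6.3 × 10⁻³ kg m⁻⁴
The largest gradient is in the 16–41 m interval — the pycnocline.

16–41 m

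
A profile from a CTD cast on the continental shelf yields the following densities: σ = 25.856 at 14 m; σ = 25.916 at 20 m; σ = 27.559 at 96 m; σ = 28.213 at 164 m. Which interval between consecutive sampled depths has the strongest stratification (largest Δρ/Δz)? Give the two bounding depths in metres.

20–96 m

Compute the density gradient over each adjacent pair:
  14–20 m: Δρ/Δz = 0.060/6 = 0.010 kg m⁻⁴
  20–96 m: Δρ/Δz = 1.643/76 = 0.022 kg m⁻⁴
  96–164 m: Δρ/Δz = 0.654/68 = 9.6 × 10⁻³ kg m⁻⁴
The largest gradient is in the 20–96 m interval — the pycnocline.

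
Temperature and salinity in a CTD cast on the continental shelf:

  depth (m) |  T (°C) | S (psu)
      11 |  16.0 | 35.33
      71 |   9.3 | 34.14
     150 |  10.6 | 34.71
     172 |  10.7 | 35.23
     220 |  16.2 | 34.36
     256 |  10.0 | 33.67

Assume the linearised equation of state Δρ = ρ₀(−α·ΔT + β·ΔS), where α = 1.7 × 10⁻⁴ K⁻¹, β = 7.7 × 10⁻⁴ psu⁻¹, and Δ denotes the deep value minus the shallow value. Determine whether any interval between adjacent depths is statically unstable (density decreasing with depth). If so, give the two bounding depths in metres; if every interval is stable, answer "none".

172–220 m

Evaluate Δρ/ρ₀ = −αΔT + βΔS across each adjacent pair:
  11–71 m: −αΔT+βΔS = −(1.7 × 10⁻⁴)(-6.7)+(7.7 × 10⁻⁴)(-1.19) = 2.2 × 10⁻⁴ → stable
  71–150 m: −αΔT+βΔS = −(1.7 × 10⁻⁴)(+1.3)+(7.7 × 10⁻⁴)(+0.57) = 2.2 × 10⁻⁴ → stable
  150–172 m: −αΔT+βΔS = −(1.7 × 10⁻⁴)(+0.1)+(7.7 × 10⁻⁴)(+0.52) = 3.8 × 10⁻⁴ → stable
  172–220 m: −αΔT+βΔS = −(1.7 × 10⁻⁴)(+5.5)+(7.7 × 10⁻⁴)(-0.87) = -1.6 × 10⁻³ → UNSTABLE
  220–256 m: −αΔT+βΔS = −(1.7 × 10⁻⁴)(-6.2)+(7.7 × 10⁻⁴)(-0.69) = 5.2 × 10⁻⁴ → stable
The 172–220 m interval has Δρ < 0: lighter water underlies denser water.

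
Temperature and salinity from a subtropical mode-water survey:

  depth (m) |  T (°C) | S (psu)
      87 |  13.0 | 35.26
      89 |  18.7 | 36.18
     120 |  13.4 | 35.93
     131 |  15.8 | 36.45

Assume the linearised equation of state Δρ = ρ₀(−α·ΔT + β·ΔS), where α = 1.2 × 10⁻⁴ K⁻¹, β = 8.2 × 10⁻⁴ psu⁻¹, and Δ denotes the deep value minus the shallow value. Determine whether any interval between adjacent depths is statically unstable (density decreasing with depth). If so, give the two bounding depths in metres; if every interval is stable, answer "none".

Evaluate Δρ/ρ₀ = −αΔT + βΔS across each adjacent pair:
  87–89 m: −αΔT+βΔS = −(1.2 × 10⁻⁴)(+5.7)+(8.2 × 10⁻⁴)(+0.92) = 7.0 × 10⁻⁵ → stable
  89–120 m: −αΔT+βΔS = −(1.2 × 10⁻⁴)(-5.3)+(8.2 × 10⁻⁴)(-0.25) = 4.3 × 10⁻⁴ → stable
  120–131 m: −αΔT+βΔS = −(1.2 × 10⁻⁴)(+2.4)+(8.2 × 10⁻⁴)(+0.52) = 1.4 × 10⁻⁴ → stable
Every interval has Δρ > 0: the column is stably stratified throughout.

none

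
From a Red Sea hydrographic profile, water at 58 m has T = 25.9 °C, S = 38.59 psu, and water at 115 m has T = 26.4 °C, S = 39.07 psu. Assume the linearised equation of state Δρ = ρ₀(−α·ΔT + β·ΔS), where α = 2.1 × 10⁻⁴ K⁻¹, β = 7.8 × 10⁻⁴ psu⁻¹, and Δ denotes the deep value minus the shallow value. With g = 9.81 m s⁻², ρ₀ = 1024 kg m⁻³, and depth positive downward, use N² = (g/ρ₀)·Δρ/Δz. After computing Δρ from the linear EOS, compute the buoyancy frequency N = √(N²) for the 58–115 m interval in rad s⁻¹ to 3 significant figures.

ΔT = +0.5 K, ΔS = +0.48 psu (deep − shallow).
Δρ/ρ₀ = −αΔT + βΔS = -1.05 × 10⁻⁴ + 3.744 × 10⁻⁴ = 2.694 × 10⁻⁴, so Δρ ≈ 0.2759 kg m⁻³.
N² = (g/ρ₀)·Δρ/Δz = g·(Δρ/ρ₀)/Δz = 9.81 × 2.694 × 10⁻⁴ / 57 = 4.6365 × 10⁻⁵ s⁻².
N = √(4.6365 × 10⁻⁵) = 6.8092 × 10⁻³ rad s⁻¹ ≈ 6.81 × 10⁻³ rad s⁻¹.

6.81 × 10⁻³ rad s⁻¹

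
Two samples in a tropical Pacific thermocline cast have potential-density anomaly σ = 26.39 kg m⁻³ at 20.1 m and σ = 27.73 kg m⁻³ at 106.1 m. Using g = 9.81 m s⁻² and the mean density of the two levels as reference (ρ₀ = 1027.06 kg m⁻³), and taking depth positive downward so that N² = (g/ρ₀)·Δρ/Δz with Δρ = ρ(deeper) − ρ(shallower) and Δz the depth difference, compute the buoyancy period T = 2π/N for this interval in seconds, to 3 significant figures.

Δρ = 1027.73 − 1026.39 = 1.34 kg m⁻³ over Δz = 106.1 − 20.1 = 86 m.
N² = (9.81/1027.06) × (1.34/86) = 1.4883 × 10⁻⁴ s⁻².
N = √(1.4883 × 10⁻⁴) = 0.012200 rad s⁻¹, so T = 2π/N = 515.02 s ≈ 515 s.

515 s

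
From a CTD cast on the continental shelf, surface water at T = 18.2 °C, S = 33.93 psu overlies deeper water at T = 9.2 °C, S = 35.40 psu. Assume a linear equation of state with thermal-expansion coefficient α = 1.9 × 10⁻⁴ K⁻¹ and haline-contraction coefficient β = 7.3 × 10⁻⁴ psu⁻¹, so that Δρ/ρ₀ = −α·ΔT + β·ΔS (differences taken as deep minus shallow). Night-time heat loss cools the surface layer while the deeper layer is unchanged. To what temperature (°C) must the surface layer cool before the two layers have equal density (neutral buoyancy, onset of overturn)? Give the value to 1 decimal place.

Neutral buoyancy requires Δρ = 0, i.e. −α(T_deep − T_surf′) + β(S_deep − S_surf) = 0.
T_surf′ = T_deep − (β/α)·ΔS = 9.2 − (7.3 × 10⁻⁴/1.9 × 10⁻⁴)·(+1.47) = 3.552 °C.
Cooling required: 18.2 − (3.552) = 14.648 °C.

3.6 °C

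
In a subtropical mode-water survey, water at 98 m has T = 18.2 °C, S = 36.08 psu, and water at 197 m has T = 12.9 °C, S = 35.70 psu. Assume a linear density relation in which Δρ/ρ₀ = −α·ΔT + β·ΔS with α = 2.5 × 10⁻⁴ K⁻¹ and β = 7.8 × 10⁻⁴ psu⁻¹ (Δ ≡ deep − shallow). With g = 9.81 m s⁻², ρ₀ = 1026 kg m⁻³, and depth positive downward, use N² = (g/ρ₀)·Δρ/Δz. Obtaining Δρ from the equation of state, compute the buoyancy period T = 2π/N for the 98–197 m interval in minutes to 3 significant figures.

ΔT = -5.3 K, ΔS = -0.38 psu (deep − shallow).
Δρ/ρ₀ = −αΔT + βΔS = 1.325 × 10⁻³ − 2.964 × 10⁻⁴ = 1.0286 × 10⁻³, so Δρ ≈ 1.055 kg m⁻³.
N² = (g/ρ₀)·Δρ/Δz = g·(Δρ/ρ₀)/Δz = 9.81 × 1.0286 × 10⁻³ / 99 = 1.0192 × 10⁻⁴ s⁻².
N = √(1.0192 × 10⁻⁴) = 0.010096 rad s⁻¹ → T = 2π/N = 622.34 s = 10.372 min ≈ 10.4 min.

10.4 min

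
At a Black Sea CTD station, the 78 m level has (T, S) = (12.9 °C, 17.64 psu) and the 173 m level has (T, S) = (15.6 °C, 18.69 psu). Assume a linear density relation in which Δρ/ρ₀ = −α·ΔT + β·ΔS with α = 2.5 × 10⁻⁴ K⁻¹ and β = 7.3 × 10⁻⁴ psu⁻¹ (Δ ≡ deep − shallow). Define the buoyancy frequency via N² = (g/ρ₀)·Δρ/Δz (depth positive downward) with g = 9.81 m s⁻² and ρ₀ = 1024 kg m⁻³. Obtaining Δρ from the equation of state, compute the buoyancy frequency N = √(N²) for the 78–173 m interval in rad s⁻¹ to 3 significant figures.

ΔT = +2.7 K, ΔS = +1.05 psu (deep − shallow).
Δρ/ρ₀ = −αΔT + βΔS = -6.75 × 10⁻⁴ + 7.665 × 10⁻⁴ = 9.15 × 10⁻⁵, so Δρ ≈ 0.09370 kg m⁻³.
N² = (g/ρ₀)·Δρ/Δz = g·(Δρ/ρ₀)/Δz = 9.81 × 9.15 × 10⁻⁵ / 95 = 9.4486 × 10⁻⁶ s⁻².
N = √(9.4486 × 10⁻⁶) = 3.0739 × 10⁻³ rad s⁻¹ ≈ 3.07 × 10⁻³ rad s⁻¹.

3.07 × 10⁻³ rad s⁻¹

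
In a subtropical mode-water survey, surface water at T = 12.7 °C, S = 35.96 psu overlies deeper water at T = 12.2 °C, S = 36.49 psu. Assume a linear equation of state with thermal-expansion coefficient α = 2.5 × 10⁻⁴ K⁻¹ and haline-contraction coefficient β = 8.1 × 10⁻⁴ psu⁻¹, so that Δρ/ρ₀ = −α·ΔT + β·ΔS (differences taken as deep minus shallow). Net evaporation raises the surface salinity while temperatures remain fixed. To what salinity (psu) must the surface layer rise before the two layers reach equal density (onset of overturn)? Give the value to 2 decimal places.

Neutral buoyancy requires −α(T_deep − T_surf) + β(S_deep − S_surf′) = 0.
S_surf′ = S_deep − (α/β)·ΔT = 36.49 − (2.5 × 10⁻⁴/8.1 × 10⁻⁴)·(-0.5) = 36.6443 psu.
Increase required: 36.6443 − 35.96 = 0.6843 psu.

36.64 psu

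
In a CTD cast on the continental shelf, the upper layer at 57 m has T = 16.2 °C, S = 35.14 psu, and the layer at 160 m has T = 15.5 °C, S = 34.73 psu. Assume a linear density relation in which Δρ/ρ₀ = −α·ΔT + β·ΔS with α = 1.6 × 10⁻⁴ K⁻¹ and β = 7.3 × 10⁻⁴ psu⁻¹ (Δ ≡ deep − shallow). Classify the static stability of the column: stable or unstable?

ΔT = 15.5 − 16.2 = -0.7 K and ΔS = 34.73 − 35.14 = -0.41 psu (deep − shallow).
−αΔT = 1.12 × 10⁻⁴; βΔS = -2.993 × 10⁻⁴; sum Δρ/ρ₀ = -1.873 × 10⁻⁴.
Δρ/ρ₀ < 0, so Δρ < 0: deeper water is lighter → statically unstable; the column would overturn.

unstable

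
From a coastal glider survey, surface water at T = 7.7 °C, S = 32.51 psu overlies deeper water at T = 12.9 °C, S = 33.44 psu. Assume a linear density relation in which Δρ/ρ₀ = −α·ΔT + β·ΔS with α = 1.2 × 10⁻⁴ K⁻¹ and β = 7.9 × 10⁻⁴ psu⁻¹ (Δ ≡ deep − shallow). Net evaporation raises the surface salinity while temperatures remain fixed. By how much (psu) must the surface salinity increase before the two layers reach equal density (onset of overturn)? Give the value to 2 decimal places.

0.14 psu

Neutral buoyancy requires −α(T_deep − T_surf) + β(S_deep − S_surf′) = 0.
S_surf′ = S_deep − (α/β)·ΔT = 33.44 − (1.2 × 10⁻⁴/7.9 × 10⁻⁴)·(+5.2) = 32.6501 psu.
Increase required: 32.6501 − 32.51 = 0.1401 psu.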